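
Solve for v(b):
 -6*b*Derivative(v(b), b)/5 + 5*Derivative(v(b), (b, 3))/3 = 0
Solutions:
 v(b) = C1 + Integral(C2*airyai(90^(1/3)*b/5) + C3*airybi(90^(1/3)*b/5), b)


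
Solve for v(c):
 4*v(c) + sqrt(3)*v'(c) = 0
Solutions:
 v(c) = C1*exp(-4*sqrt(3)*c/3)


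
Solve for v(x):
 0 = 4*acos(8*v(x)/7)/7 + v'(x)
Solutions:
 Integral(1/acos(8*_y/7), (_y, v(x))) = C1 - 4*x/7


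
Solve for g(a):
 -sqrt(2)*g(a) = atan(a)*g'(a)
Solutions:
 g(a) = C1*exp(-sqrt(2)*Integral(1/atan(a), a))


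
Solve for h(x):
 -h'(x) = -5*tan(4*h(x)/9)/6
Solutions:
 h(x) = -9*asin(C1*exp(10*x/27))/4 + 9*pi/4
 h(x) = 9*asin(C1*exp(10*x/27))/4


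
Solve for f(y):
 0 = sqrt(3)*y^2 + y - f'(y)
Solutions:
 f(y) = C1 + sqrt(3)*y^3/3 + y^2/2


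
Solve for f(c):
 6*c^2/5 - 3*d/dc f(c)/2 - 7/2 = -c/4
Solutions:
 f(c) = C1 + 4*c^3/15 + c^2/12 - 7*c/3


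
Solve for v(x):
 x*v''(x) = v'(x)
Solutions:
 v(x) = C1 + C2*x^2


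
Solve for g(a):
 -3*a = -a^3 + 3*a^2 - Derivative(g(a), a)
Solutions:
 g(a) = C1 - a^4/4 + a^3 + 3*a^2/2


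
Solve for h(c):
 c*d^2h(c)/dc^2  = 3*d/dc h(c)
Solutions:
 h(c) = C1 + C2*c^4


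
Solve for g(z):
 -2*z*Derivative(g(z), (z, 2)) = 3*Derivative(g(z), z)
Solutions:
 g(z) = C1 + C2/sqrt(z)


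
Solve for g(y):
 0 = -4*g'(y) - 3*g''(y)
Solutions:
 g(y) = C1 + C2*exp(-4*y/3)


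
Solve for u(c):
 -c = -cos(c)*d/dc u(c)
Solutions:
 u(c) = C1 + Integral(c/cos(c), c)


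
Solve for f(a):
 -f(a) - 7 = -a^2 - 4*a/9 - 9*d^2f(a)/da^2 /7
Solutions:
 f(a) = C1*exp(-sqrt(7)*a/3) + C2*exp(sqrt(7)*a/3) + a^2 + 4*a/9 - 31/7


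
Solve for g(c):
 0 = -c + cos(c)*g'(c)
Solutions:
 g(c) = C1 + Integral(c/cos(c), c)


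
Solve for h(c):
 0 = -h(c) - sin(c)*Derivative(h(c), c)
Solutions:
 h(c) = C1*sqrt(cos(c) + 1)/sqrt(cos(c) - 1)


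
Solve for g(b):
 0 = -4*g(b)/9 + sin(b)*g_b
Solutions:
 g(b) = C1*(cos(b) - 1)^(2/9)/(cos(b) + 1)^(2/9)


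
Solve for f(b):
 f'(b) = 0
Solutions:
 f(b) = C1


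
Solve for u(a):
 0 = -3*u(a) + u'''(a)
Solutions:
 u(a) = C3*exp(3^(1/3)*a) + (C1*sin(3^(5/6)*a/2) + C2*cos(3^(5/6)*a/2))*exp(-3^(1/3)*a/2)


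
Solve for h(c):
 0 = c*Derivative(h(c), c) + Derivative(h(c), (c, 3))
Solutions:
 h(c) = C1 + Integral(C2*airyai(-c) + C3*airybi(-c), c)


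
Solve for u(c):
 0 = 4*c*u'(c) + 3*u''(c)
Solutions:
 u(c) = C1 + C2*erf(sqrt(6)*c/3)


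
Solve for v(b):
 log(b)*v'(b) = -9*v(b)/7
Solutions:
 v(b) = C1*exp(-9*li(b)/7)


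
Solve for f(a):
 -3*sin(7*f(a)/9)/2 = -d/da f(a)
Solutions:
 -3*a/2 + 9*log(cos(7*f(a)/9) - 1)/14 - 9*log(cos(7*f(a)/9) + 1)/14 = C1


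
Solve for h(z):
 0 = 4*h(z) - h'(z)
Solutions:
 h(z) = C1*exp(4*z)


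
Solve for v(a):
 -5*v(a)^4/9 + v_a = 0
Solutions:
 v(a) = 3^(1/3)*(-1/(C1 + 5*a))^(1/3)
 v(a) = (-1/(C1 + 5*a))^(1/3)*(-3^(1/3) - 3^(5/6)*I)/2
 v(a) = (-1/(C1 + 5*a))^(1/3)*(-3^(1/3) + 3^(5/6)*I)/2


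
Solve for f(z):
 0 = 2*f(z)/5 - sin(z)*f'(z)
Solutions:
 f(z) = C1*(cos(z) - 1)^(1/5)/(cos(z) + 1)^(1/5)


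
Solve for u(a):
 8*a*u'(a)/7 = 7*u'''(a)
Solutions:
 u(a) = C1 + Integral(C2*airyai(2*7^(1/3)*a/7) + C3*airybi(2*7^(1/3)*a/7), a)


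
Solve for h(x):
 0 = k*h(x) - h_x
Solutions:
 h(x) = C1*exp(k*x)


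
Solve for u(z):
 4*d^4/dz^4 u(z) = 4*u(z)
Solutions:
 u(z) = C1*exp(-z) + C2*exp(z) + C3*sin(z) + C4*cos(z)


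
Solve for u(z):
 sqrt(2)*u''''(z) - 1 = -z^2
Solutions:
 u(z) = C1 + C2*z + C3*z^2 + C4*z^3 - sqrt(2)*z^6/720 + sqrt(2)*z^4/48


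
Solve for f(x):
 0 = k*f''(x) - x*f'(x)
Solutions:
 f(x) = C1 + C2*erf(sqrt(2)*x*sqrt(-1/k)/2)/sqrt(-1/k)


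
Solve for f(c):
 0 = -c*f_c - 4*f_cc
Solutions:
 f(c) = C1 + C2*erf(sqrt(2)*c/4)


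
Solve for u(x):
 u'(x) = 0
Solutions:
 u(x) = C1


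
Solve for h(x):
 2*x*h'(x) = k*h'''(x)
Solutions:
 h(x) = C1 + Integral(C2*airyai(2^(1/3)*x*(1/k)^(1/3)) + C3*airybi(2^(1/3)*x*(1/k)^(1/3)), x)


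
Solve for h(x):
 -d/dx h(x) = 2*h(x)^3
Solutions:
 h(x) = -sqrt(2)*sqrt(-1/(C1 - 2*x))/2
 h(x) = sqrt(2)*sqrt(-1/(C1 - 2*x))/2


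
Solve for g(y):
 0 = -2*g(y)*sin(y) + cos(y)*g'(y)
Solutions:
 g(y) = C1/cos(y)^2


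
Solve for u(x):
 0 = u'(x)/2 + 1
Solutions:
 u(x) = C1 - 2*x


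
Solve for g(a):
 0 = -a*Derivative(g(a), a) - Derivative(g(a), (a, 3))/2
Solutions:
 g(a) = C1 + Integral(C2*airyai(-2^(1/3)*a) + C3*airybi(-2^(1/3)*a), a)


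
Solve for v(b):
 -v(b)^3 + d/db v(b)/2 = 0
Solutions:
 v(b) = -sqrt(2)*sqrt(-1/(C1 + 2*b))/2
 v(b) = sqrt(2)*sqrt(-1/(C1 + 2*b))/2


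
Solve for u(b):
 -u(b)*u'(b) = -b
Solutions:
 u(b) = -sqrt(C1 + b^2)
 u(b) = sqrt(C1 + b^2)


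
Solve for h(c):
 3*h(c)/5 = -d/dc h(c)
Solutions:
 h(c) = C1*exp(-3*c/5)


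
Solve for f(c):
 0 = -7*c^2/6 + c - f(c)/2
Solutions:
 f(c) = c*(6 - 7*c)/3


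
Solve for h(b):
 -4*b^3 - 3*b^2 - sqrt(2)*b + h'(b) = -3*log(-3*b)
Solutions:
 h(b) = C1 + b^4 + b^3 + sqrt(2)*b^2/2 - 3*b*log(-b) + 3*b*(1 - log(3))


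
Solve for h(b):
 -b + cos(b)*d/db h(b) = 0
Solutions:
 h(b) = C1 + Integral(b/cos(b), b)


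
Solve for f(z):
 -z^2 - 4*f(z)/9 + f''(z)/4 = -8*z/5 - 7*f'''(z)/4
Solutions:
 f(z) = C1*exp(-z*((28*sqrt(1761) + 1175)^(-1/3) + 2 + (28*sqrt(1761) + 1175)^(1/3))/42)*sin(sqrt(3)*z*(-(28*sqrt(1761) + 1175)^(1/3) + (28*sqrt(1761) + 1175)^(-1/3))/42) + C2*exp(-z*((28*sqrt(1761) + 1175)^(-1/3) + 2 + (28*sqrt(1761) + 1175)^(1/3))/42)*cos(sqrt(3)*z*(-(28*sqrt(1761) + 1175)^(1/3) + (28*sqrt(1761) + 1175)^(-1/3))/42) + C3*exp(z*(-1 + (28*sqrt(1761) + 1175)^(-1/3) + (28*sqrt(1761) + 1175)^(1/3))/21) - 9*z^2/4 + 18*z/5 - 81/32


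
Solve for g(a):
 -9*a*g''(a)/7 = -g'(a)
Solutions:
 g(a) = C1 + C2*a^(16/9)


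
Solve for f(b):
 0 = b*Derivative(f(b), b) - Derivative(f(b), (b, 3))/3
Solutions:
 f(b) = C1 + Integral(C2*airyai(3^(1/3)*b) + C3*airybi(3^(1/3)*b), b)


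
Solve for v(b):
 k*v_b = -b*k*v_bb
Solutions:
 v(b) = C1 + C2*log(b)


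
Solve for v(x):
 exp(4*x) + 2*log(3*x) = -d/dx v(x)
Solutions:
 v(x) = C1 - 2*x*log(x) + 2*x*(1 - log(3)) - exp(4*x)/4


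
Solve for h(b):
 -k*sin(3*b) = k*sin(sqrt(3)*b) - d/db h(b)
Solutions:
 h(b) = C1 - k*cos(3*b)/3 - sqrt(3)*k*cos(sqrt(3)*b)/3


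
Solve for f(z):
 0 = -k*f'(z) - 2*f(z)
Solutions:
 f(z) = C1*exp(-2*z/k)


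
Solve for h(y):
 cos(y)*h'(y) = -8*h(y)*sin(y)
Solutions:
 h(y) = C1*cos(y)^8


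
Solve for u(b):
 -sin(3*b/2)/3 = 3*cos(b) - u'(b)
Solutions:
 u(b) = C1 + 3*sin(b) - 2*cos(3*b/2)/9


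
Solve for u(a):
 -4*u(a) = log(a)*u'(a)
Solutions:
 u(a) = C1*exp(-4*li(a))


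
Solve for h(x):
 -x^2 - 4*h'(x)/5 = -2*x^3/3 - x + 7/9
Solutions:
 h(x) = C1 + 5*x^4/24 - 5*x^3/12 + 5*x^2/8 - 35*x/36


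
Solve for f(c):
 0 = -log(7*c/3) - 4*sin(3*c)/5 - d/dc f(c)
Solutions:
 f(c) = C1 - c*log(c) - c*log(7) + c + c*log(3) + 4*cos(3*c)/15


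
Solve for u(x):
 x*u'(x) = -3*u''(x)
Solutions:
 u(x) = C1 + C2*erf(sqrt(6)*x/6)


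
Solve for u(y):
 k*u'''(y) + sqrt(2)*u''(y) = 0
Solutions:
 u(y) = C1 + C2*y + C3*exp(-sqrt(2)*y/k)


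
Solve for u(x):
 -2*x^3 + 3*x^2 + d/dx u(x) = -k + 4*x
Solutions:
 u(x) = C1 - k*x + x^4/2 - x^3 + 2*x^2


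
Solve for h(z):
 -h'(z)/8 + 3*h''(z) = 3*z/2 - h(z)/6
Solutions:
 h(z) = 9*z + (C1*sin(sqrt(127)*z/48) + C2*cos(sqrt(127)*z/48))*exp(z/48) + 27/4


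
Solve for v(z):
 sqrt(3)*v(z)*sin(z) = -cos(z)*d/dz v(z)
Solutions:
 v(z) = C1*cos(z)^(sqrt(3))


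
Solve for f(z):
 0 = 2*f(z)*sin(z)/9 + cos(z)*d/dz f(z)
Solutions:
 f(z) = C1*cos(z)^(2/9)


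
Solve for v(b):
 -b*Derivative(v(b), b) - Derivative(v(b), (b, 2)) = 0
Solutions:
 v(b) = C1 + C2*erf(sqrt(2)*b/2)


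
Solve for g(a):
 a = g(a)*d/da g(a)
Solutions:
 g(a) = -sqrt(C1 + a^2)
 g(a) = sqrt(C1 + a^2)


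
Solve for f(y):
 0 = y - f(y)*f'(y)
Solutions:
 f(y) = -sqrt(C1 + y^2)
 f(y) = sqrt(C1 + y^2)


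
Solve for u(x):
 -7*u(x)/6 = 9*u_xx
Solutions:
 u(x) = C1*sin(sqrt(42)*x/18) + C2*cos(sqrt(42)*x/18)


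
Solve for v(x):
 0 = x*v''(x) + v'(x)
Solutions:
 v(x) = C1 + C2*log(x)


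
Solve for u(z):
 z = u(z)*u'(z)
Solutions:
 u(z) = -sqrt(C1 + z^2)
 u(z) = sqrt(C1 + z^2)


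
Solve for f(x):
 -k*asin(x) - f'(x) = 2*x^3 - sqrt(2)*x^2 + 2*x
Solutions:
 f(x) = C1 - k*(x*asin(x) + sqrt(1 - x^2)) - x^4/2 + sqrt(2)*x^3/3 - x^2


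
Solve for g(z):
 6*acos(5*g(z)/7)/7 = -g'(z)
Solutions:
 Integral(1/acos(5*_y/7), (_y, g(z))) = C1 - 6*z/7


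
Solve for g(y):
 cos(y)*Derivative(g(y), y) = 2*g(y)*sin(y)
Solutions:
 g(y) = C1/cos(y)^2


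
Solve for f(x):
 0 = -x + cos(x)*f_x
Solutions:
 f(x) = C1 + Integral(x/cos(x), x)


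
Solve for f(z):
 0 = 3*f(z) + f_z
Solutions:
 f(z) = C1*exp(-3*z)


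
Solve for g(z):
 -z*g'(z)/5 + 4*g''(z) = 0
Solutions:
 g(z) = C1 + C2*erfi(sqrt(10)*z/20)


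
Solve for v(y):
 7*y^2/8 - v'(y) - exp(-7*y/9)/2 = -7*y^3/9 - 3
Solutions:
 v(y) = C1 + 7*y^4/36 + 7*y^3/24 + 3*y + 9*exp(-7*y/9)/14


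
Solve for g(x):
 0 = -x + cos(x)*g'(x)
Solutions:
 g(x) = C1 + Integral(x/cos(x), x)


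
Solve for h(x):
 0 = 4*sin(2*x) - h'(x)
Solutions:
 h(x) = C1 - 2*cos(2*x)


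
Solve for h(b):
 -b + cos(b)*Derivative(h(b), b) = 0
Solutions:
 h(b) = C1 + Integral(b/cos(b), b)


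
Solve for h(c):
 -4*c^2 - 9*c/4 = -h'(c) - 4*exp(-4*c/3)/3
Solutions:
 h(c) = C1 + 4*c^3/3 + 9*c^2/8 + exp(-4*c/3)


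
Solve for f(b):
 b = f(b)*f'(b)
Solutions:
 f(b) = -sqrt(C1 + b^2)
 f(b) = sqrt(C1 + b^2)


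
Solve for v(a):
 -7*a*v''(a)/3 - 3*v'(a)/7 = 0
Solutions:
 v(a) = C1 + C2*a^(40/49)


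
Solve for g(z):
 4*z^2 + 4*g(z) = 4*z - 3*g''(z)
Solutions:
 g(z) = C1*sin(2*sqrt(3)*z/3) + C2*cos(2*sqrt(3)*z/3) - z^2 + z + 3/2


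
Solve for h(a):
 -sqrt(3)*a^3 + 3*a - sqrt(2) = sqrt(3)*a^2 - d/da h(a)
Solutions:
 h(a) = C1 + sqrt(3)*a^4/4 + sqrt(3)*a^3/3 - 3*a^2/2 + sqrt(2)*a


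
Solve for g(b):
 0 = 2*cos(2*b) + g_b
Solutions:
 g(b) = C1 - sin(2*b)


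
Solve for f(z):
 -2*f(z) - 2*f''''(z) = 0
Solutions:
 f(z) = (C1*sin(sqrt(2)*z/2) + C2*cos(sqrt(2)*z/2))*exp(-sqrt(2)*z/2) + (C3*sin(sqrt(2)*z/2) + C4*cos(sqrt(2)*z/2))*exp(sqrt(2)*z/2)


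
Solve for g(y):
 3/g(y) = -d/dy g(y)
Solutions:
 g(y) = -sqrt(C1 - 6*y)
 g(y) = sqrt(C1 - 6*y)


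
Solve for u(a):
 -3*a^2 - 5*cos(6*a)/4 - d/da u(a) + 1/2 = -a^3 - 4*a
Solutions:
 u(a) = C1 + a^4/4 - a^3 + 2*a^2 + a/2 - 5*sin(6*a)/24


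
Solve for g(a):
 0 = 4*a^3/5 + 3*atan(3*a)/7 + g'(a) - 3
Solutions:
 g(a) = C1 - a^4/5 - 3*a*atan(3*a)/7 + 3*a + log(9*a^2 + 1)/14


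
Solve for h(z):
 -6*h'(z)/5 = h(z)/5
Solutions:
 h(z) = C1*exp(-z/6)


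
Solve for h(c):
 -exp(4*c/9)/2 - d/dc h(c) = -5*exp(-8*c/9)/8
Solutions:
 h(c) = C1 - 9*exp(4*c/9)/8 - 45*exp(-8*c/9)/64


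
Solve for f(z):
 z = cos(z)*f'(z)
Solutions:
 f(z) = C1 + Integral(z/cos(z), z)


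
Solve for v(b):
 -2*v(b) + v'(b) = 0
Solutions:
 v(b) = C1*exp(2*b)


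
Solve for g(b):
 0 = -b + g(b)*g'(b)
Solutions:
 g(b) = -sqrt(C1 + b^2)
 g(b) = sqrt(C1 + b^2)


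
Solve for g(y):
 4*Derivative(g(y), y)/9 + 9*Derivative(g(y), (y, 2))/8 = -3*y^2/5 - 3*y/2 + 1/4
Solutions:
 g(y) = C1 + C2*exp(-32*y/81) - 9*y^3/20 + 1107*y^2/640 - 83907*y/10240


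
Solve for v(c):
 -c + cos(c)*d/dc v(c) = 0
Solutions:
 v(c) = C1 + Integral(c/cos(c), c)


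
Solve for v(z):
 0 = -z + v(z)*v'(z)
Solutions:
 v(z) = -sqrt(C1 + z^2)
 v(z) = sqrt(C1 + z^2)


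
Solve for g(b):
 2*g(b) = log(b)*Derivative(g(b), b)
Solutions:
 g(b) = C1*exp(2*li(b))


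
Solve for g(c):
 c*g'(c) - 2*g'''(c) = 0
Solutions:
 g(c) = C1 + Integral(C2*airyai(2^(2/3)*c/2) + C3*airybi(2^(2/3)*c/2), c)


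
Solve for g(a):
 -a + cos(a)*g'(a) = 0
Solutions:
 g(a) = C1 + Integral(a/cos(a), a)


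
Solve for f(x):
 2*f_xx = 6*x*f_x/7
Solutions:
 f(x) = C1 + C2*erfi(sqrt(42)*x/14)


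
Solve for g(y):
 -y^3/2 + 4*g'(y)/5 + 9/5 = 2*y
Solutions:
 g(y) = C1 + 5*y^4/32 + 5*y^2/4 - 9*y/4


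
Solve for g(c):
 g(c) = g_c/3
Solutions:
 g(c) = C1*exp(3*c)


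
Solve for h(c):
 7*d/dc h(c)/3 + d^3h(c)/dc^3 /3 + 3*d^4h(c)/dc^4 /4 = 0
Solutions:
 h(c) = C1 + C2*exp(c*(-8 + 8*2^(2/3)/(27*sqrt(322833) + 15341)^(1/3) + 2^(1/3)*(27*sqrt(322833) + 15341)^(1/3))/54)*sin(2^(1/3)*sqrt(3)*c*(-(27*sqrt(322833) + 15341)^(1/3) + 8*2^(1/3)/(27*sqrt(322833) + 15341)^(1/3))/54) + C3*exp(c*(-8 + 8*2^(2/3)/(27*sqrt(322833) + 15341)^(1/3) + 2^(1/3)*(27*sqrt(322833) + 15341)^(1/3))/54)*cos(2^(1/3)*sqrt(3)*c*(-(27*sqrt(322833) + 15341)^(1/3) + 8*2^(1/3)/(27*sqrt(322833) + 15341)^(1/3))/54) + C4*exp(-c*(8*2^(2/3)/(27*sqrt(322833) + 15341)^(1/3) + 4 + 2^(1/3)*(27*sqrt(322833) + 15341)^(1/3))/27)


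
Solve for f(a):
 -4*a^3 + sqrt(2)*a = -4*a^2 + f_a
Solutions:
 f(a) = C1 - a^4 + 4*a^3/3 + sqrt(2)*a^2/2


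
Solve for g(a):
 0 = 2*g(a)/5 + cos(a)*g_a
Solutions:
 g(a) = C1*(sin(a) - 1)^(1/5)/(sin(a) + 1)^(1/5)


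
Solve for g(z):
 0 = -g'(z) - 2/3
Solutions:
 g(z) = C1 - 2*z/3


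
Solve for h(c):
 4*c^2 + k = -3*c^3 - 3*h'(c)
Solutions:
 h(c) = C1 - c^4/4 - 4*c^3/9 - c*k/3


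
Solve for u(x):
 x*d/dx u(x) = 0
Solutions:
 u(x) = C1


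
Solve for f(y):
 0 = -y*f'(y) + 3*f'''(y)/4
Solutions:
 f(y) = C1 + Integral(C2*airyai(6^(2/3)*y/3) + C3*airybi(6^(2/3)*y/3), y)


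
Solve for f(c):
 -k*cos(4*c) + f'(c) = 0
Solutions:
 f(c) = C1 + k*sin(4*c)/4


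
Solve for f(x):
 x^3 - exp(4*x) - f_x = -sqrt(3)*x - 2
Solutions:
 f(x) = C1 + x^4/4 + sqrt(3)*x^2/2 + 2*x - exp(4*x)/4


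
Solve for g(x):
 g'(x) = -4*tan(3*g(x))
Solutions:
 g(x) = -asin(C1*exp(-12*x))/3 + pi/3
 g(x) = asin(C1*exp(-12*x))/3


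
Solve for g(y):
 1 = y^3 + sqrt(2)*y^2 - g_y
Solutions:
 g(y) = C1 + y^4/4 + sqrt(2)*y^3/3 - y


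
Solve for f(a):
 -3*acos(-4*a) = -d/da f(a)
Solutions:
 f(a) = C1 + 3*a*acos(-4*a) + 3*sqrt(1 - 16*a^2)/4


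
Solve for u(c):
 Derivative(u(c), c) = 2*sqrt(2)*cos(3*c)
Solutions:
 u(c) = C1 + 2*sqrt(2)*sin(3*c)/3


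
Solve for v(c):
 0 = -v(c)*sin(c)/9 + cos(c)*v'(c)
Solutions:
 v(c) = C1/cos(c)^(1/9)


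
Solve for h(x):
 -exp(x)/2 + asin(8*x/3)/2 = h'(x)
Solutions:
 h(x) = C1 + x*asin(8*x/3)/2 + sqrt(9 - 64*x^2)/16 - exp(x)/2


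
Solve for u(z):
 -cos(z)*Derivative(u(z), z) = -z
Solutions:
 u(z) = C1 + Integral(z/cos(z), z)


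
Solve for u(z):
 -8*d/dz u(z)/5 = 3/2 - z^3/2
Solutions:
 u(z) = C1 + 5*z^4/64 - 15*z/16


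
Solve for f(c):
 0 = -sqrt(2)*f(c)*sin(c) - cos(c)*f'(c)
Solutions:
 f(c) = C1*cos(c)^(sqrt(2))


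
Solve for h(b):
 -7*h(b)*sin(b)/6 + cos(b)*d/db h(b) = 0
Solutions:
 h(b) = C1/cos(b)^(7/6)


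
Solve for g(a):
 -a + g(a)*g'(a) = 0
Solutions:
 g(a) = -sqrt(C1 + a^2)
 g(a) = sqrt(C1 + a^2)


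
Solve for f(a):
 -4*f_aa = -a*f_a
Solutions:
 f(a) = C1 + C2*erfi(sqrt(2)*a/4)


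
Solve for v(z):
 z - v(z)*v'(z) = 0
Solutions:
 v(z) = -sqrt(C1 + z^2)
 v(z) = sqrt(C1 + z^2)


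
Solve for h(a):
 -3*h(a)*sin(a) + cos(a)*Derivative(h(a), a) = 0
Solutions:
 h(a) = C1/cos(a)^3


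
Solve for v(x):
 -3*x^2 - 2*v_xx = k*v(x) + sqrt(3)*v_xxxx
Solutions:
 v(x) = C1*exp(-3^(3/4)*x*sqrt(-sqrt(-sqrt(3)*k + 1) - 1)/3) + C2*exp(3^(3/4)*x*sqrt(-sqrt(-sqrt(3)*k + 1) - 1)/3) + C3*exp(-3^(3/4)*x*sqrt(sqrt(-sqrt(3)*k + 1) - 1)/3) + C4*exp(3^(3/4)*x*sqrt(sqrt(-sqrt(3)*k + 1) - 1)/3) - 3*x^2/k + 12/k^2


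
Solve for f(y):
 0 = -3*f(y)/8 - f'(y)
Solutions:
 f(y) = C1*exp(-3*y/8)


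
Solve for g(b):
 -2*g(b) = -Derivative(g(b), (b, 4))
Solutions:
 g(b) = C1*exp(-2^(1/4)*b) + C2*exp(2^(1/4)*b) + C3*sin(2^(1/4)*b) + C4*cos(2^(1/4)*b)


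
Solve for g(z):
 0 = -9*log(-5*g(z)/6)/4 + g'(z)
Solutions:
 -4*Integral(1/(log(-_y) - log(6) + log(5)), (_y, g(z)))/9 = C1 - z


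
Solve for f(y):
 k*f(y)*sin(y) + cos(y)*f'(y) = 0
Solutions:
 f(y) = C1*exp(k*log(cos(y)))


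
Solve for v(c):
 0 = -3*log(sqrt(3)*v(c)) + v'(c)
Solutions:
 -2*Integral(1/(2*log(_y) + log(3)), (_y, v(c)))/3 = C1 - c


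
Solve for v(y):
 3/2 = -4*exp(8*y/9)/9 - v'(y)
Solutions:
 v(y) = C1 - 3*y/2 - exp(8*y/9)/2


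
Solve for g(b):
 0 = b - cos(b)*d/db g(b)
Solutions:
 g(b) = C1 + Integral(b/cos(b), b)


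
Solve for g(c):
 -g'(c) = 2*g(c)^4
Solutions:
 g(c) = (-3^(2/3) - 3*3^(1/6)*I)*(1/(C1 + 2*c))^(1/3)/6
 g(c) = (-3^(2/3) + 3*3^(1/6)*I)*(1/(C1 + 2*c))^(1/3)/6
 g(c) = (1/(C1 + 6*c))^(1/3)


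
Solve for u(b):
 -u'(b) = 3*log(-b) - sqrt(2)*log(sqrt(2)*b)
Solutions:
 u(b) = C1 - b*(3 - sqrt(2))*log(b) + b*(-sqrt(2) + sqrt(2)*log(2)/2 + 3 - 3*I*pi)


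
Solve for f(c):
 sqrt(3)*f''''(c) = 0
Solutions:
 f(c) = C1 + C2*c + C3*c^2 + C4*c^3


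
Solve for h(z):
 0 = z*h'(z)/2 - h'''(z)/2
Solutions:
 h(z) = C1 + Integral(C2*airyai(z) + C3*airybi(z), z)


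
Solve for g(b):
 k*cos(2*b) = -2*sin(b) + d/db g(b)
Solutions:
 g(b) = C1 + k*sin(2*b)/2 - 2*cos(b)


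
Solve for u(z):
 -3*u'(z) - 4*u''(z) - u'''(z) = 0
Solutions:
 u(z) = C1 + C2*exp(-3*z) + C3*exp(-z)


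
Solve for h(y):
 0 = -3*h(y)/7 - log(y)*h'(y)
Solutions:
 h(y) = C1*exp(-3*li(y)/7)


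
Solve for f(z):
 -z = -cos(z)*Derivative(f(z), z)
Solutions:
 f(z) = C1 + Integral(z/cos(z), z)


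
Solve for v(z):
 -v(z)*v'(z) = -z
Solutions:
 v(z) = -sqrt(C1 + z^2)
 v(z) = sqrt(C1 + z^2)


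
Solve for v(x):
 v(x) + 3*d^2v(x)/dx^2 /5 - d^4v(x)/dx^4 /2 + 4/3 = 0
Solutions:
 v(x) = C1*exp(-sqrt(5)*x*sqrt(3 + sqrt(59))/5) + C2*exp(sqrt(5)*x*sqrt(3 + sqrt(59))/5) + C3*sin(sqrt(5)*x*sqrt(-3 + sqrt(59))/5) + C4*cos(sqrt(5)*x*sqrt(-3 + sqrt(59))/5) - 4/3


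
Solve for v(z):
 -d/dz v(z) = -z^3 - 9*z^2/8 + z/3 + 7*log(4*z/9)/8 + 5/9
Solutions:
 v(z) = C1 + z^4/4 + 3*z^3/8 - z^2/6 - 7*z*log(z)/8 - 7*z*log(2)/4 + 23*z/72 + 7*z*log(3)/4


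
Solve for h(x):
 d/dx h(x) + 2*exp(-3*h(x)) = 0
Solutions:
 h(x) = log(C1 - 6*x)/3
 h(x) = log((-3^(1/3) - 3^(5/6)*I)*(C1 - 2*x)^(1/3)/2)
 h(x) = log((-3^(1/3) + 3^(5/6)*I)*(C1 - 2*x)^(1/3)/2)


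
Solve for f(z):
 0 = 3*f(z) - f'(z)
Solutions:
 f(z) = C1*exp(3*z)


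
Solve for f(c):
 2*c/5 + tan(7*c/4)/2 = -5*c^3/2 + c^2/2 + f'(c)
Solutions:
 f(c) = C1 + 5*c^4/8 - c^3/6 + c^2/5 - 2*log(cos(7*c/4))/7


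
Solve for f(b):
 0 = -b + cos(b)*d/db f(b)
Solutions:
 f(b) = C1 + Integral(b/cos(b), b)


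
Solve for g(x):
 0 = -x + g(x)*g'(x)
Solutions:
 g(x) = -sqrt(C1 + x^2)
 g(x) = sqrt(C1 + x^2)


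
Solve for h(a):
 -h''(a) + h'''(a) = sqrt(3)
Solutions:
 h(a) = C1 + C2*a + C3*exp(a) - sqrt(3)*a^2/2


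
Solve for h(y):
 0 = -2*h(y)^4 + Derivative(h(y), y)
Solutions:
 h(y) = (-1/(C1 + 6*y))^(1/3)
 h(y) = (-1/(C1 + 2*y))^(1/3)*(-3^(2/3) - 3*3^(1/6)*I)/6
 h(y) = (-1/(C1 + 2*y))^(1/3)*(-3^(2/3) + 3*3^(1/6)*I)/6


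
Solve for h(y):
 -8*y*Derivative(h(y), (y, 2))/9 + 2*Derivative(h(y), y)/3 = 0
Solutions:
 h(y) = C1 + C2*y^(7/4)


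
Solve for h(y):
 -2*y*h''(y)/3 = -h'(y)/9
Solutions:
 h(y) = C1 + C2*y^(7/6)


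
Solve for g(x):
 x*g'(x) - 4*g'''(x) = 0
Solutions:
 g(x) = C1 + Integral(C2*airyai(2^(1/3)*x/2) + C3*airybi(2^(1/3)*x/2), x)


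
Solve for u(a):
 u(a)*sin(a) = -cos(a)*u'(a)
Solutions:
 u(a) = C1*cos(a)


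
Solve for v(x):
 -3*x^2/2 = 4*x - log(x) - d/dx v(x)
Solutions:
 v(x) = C1 + x^3/2 + 2*x^2 - x*log(x) + x


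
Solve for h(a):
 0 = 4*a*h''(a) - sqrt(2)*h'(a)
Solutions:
 h(a) = C1 + C2*a^(sqrt(2)/4 + 1)


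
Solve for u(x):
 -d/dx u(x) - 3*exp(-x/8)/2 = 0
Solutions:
 u(x) = C1 + 12*exp(-x/8)


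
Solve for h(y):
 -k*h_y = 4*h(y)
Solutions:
 h(y) = C1*exp(-4*y/k)


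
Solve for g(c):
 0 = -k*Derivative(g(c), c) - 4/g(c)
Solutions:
 g(c) = -sqrt(C1 - 8*c/k)
 g(c) = sqrt(C1 - 8*c/k)


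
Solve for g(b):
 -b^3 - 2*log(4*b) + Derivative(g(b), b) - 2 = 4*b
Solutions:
 g(b) = C1 + b^4/4 + 2*b^2 + 2*b*log(b) + b*log(16)


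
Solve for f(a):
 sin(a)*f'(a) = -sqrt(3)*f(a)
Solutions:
 f(a) = C1*(cos(a) + 1)^(sqrt(3)/2)/(cos(a) - 1)^(sqrt(3)/2)


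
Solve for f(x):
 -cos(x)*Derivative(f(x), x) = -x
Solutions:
 f(x) = C1 + Integral(x/cos(x), x)


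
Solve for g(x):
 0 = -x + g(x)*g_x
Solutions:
 g(x) = -sqrt(C1 + x^2)
 g(x) = sqrt(C1 + x^2)


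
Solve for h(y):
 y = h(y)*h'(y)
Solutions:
 h(y) = -sqrt(C1 + y^2)
 h(y) = sqrt(C1 + y^2)


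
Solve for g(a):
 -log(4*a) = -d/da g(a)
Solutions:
 g(a) = C1 + a*log(a) - a + a*log(4)


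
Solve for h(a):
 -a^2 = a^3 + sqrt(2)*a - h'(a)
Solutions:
 h(a) = C1 + a^4/4 + a^3/3 + sqrt(2)*a^2/2


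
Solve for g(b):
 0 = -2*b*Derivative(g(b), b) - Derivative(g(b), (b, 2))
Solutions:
 g(b) = C1 + C2*erf(b)


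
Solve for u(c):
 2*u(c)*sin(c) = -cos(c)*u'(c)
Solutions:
 u(c) = C1*cos(c)^2


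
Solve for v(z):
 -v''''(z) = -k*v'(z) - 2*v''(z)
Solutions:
 v(z) = C1 + C2*exp(2^(1/3)*z*(6^(1/3)*(-9*k + sqrt(3)*sqrt(27*k^2 - 32))^(1/3)/12 - 2^(1/3)*3^(5/6)*I*(-9*k + sqrt(3)*sqrt(27*k^2 - 32))^(1/3)/12 - 4/((-3^(1/3) + 3^(5/6)*I)*(-9*k + sqrt(3)*sqrt(27*k^2 - 32))^(1/3)))) + C3*exp(2^(1/3)*z*(6^(1/3)*(-9*k + sqrt(3)*sqrt(27*k^2 - 32))^(1/3)/12 + 2^(1/3)*3^(5/6)*I*(-9*k + sqrt(3)*sqrt(27*k^2 - 32))^(1/3)/12 + 4/((3^(1/3) + 3^(5/6)*I)*(-9*k + sqrt(3)*sqrt(27*k^2 - 32))^(1/3)))) + C4*exp(-6^(1/3)*z*(2^(1/3)*(-9*k + sqrt(3)*sqrt(27*k^2 - 32))^(1/3) + 4*3^(1/3)/(-9*k + sqrt(3)*sqrt(27*k^2 - 32))^(1/3))/6)


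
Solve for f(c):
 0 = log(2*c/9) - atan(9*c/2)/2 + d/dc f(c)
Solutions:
 f(c) = C1 - c*log(c) + c*atan(9*c/2)/2 - c*log(2) + c + 2*c*log(3) - log(81*c^2 + 4)/18


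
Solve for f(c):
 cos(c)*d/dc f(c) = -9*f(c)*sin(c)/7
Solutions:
 f(c) = C1*cos(c)^(9/7)


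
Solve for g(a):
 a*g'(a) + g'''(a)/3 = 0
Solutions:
 g(a) = C1 + Integral(C2*airyai(-3^(1/3)*a) + C3*airybi(-3^(1/3)*a), a)


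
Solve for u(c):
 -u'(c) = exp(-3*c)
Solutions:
 u(c) = C1 + exp(-3*c)/3


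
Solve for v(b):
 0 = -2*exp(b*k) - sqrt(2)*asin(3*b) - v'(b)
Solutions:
 v(b) = C1 - sqrt(2)*(b*asin(3*b) + sqrt(1 - 9*b^2)/3) - 2*Piecewise((exp(b*k)/k, Ne(k, 0)), (b, True))


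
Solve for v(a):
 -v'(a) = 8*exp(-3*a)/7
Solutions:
 v(a) = C1 + 8*exp(-3*a)/21


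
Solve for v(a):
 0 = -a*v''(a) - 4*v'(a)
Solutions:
 v(a) = C1 + C2/a^3


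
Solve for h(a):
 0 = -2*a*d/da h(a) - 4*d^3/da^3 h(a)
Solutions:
 h(a) = C1 + Integral(C2*airyai(-2^(2/3)*a/2) + C3*airybi(-2^(2/3)*a/2), a)


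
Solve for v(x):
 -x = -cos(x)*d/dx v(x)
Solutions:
 v(x) = C1 + Integral(x/cos(x), x)


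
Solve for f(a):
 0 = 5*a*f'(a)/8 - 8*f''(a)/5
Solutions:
 f(a) = C1 + C2*erfi(5*sqrt(2)*a/16)


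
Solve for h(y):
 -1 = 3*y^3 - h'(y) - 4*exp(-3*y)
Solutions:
 h(y) = C1 + 3*y^4/4 + y + 4*exp(-3*y)/3


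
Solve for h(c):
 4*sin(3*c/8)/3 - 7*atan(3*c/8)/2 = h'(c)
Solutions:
 h(c) = C1 - 7*c*atan(3*c/8)/2 + 14*log(9*c^2 + 64)/3 - 32*cos(3*c/8)/9


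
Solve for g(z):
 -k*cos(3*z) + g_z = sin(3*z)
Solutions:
 g(z) = C1 + k*sin(3*z)/3 - cos(3*z)/3


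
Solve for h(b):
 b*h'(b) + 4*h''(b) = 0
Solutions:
 h(b) = C1 + C2*erf(sqrt(2)*b/4)


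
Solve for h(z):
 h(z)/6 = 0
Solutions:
 h(z) = 0


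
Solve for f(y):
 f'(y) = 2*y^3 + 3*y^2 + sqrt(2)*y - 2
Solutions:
 f(y) = C1 + y^4/2 + y^3 + sqrt(2)*y^2/2 - 2*y


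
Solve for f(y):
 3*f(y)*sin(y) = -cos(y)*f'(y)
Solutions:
 f(y) = C1*cos(y)^3


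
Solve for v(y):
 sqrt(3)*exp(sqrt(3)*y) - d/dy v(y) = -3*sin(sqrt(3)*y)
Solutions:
 v(y) = C1 + exp(sqrt(3)*y) - sqrt(3)*cos(sqrt(3)*y)


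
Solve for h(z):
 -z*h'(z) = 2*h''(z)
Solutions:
 h(z) = C1 + C2*erf(z/2)


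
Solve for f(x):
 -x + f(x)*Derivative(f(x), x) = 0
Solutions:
 f(x) = -sqrt(C1 + x^2)
 f(x) = sqrt(C1 + x^2)


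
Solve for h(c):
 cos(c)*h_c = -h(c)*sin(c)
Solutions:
 h(c) = C1*cos(c)


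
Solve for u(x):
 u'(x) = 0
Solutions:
 u(x) = C1


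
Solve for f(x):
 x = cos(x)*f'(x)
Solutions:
 f(x) = C1 + Integral(x/cos(x), x)


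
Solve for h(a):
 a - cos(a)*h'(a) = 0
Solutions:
 h(a) = C1 + Integral(a/cos(a), a)


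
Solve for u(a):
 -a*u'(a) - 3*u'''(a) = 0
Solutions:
 u(a) = C1 + Integral(C2*airyai(-3^(2/3)*a/3) + C3*airybi(-3^(2/3)*a/3), a)


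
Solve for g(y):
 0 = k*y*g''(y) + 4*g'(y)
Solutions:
 g(y) = C1 + y^(((re(k) - 4)*re(k) + im(k)^2)/(re(k)^2 + im(k)^2))*(C2*sin(4*log(y)*Abs(im(k))/(re(k)^2 + im(k)^2)) + C3*cos(4*log(y)*im(k)/(re(k)^2 + im(k)^2)))


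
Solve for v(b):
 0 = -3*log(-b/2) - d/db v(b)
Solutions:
 v(b) = C1 - 3*b*log(-b) + 3*b*(log(2) + 1)


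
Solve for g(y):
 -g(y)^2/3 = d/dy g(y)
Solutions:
 g(y) = 3/(C1 + y)


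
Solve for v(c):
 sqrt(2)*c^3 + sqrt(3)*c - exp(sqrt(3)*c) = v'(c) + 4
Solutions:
 v(c) = C1 + sqrt(2)*c^4/4 + sqrt(3)*c^2/2 - 4*c - sqrt(3)*exp(sqrt(3)*c)/3


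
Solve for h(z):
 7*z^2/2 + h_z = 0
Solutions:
 h(z) = C1 - 7*z^3/6


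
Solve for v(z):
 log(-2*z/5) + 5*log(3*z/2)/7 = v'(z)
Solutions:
 v(z) = C1 + 12*z*log(z)/7 + z*(-12/7 - log(5) + 2*log(2)/7 + 5*log(3)/7 + I*pi)


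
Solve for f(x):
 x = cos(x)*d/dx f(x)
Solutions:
 f(x) = C1 + Integral(x/cos(x), x)


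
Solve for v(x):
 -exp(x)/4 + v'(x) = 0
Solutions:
 v(x) = C1 + exp(x)/4


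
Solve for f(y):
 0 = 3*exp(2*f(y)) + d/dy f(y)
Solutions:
 f(y) = log(-sqrt(-1/(C1 - 3*y))) - log(2)/2
 f(y) = log(-1/(C1 - 3*y))/2 - log(2)/2


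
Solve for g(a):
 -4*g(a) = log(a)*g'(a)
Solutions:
 g(a) = C1*exp(-4*li(a))


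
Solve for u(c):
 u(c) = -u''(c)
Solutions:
 u(c) = C1*sin(c) + C2*cos(c)


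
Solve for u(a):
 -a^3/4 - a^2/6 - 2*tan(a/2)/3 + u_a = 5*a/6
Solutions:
 u(a) = C1 + a^4/16 + a^3/18 + 5*a^2/12 - 4*log(cos(a/2))/3


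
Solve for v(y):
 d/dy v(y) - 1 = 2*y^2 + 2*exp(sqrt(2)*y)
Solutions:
 v(y) = C1 + 2*y^3/3 + y + sqrt(2)*exp(sqrt(2)*y)


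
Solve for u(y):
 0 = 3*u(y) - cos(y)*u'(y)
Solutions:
 u(y) = C1*(sin(y) + 1)^(3/2)/(sin(y) - 1)^(3/2)


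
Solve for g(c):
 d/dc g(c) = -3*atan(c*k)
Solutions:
 g(c) = C1 - 3*Piecewise((c*atan(c*k) - log(c^2*k^2 + 1)/(2*k), Ne(k, 0)), (0, True))


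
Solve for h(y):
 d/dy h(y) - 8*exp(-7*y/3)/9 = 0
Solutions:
 h(y) = C1 - 8*exp(-7*y/3)/21


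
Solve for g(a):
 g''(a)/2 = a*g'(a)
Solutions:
 g(a) = C1 + C2*erfi(a)


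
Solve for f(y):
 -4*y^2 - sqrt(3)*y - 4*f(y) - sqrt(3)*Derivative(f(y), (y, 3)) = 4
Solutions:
 f(y) = C3*exp(-2^(2/3)*3^(5/6)*y/3) - y^2 - sqrt(3)*y/4 + (C1*sin(2^(2/3)*3^(1/3)*y/2) + C2*cos(2^(2/3)*3^(1/3)*y/2))*exp(2^(2/3)*3^(5/6)*y/6) - 1


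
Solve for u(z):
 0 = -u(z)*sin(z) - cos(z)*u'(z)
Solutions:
 u(z) = C1*cos(z)


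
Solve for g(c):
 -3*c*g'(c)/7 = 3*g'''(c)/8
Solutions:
 g(c) = C1 + Integral(C2*airyai(-2*7^(2/3)*c/7) + C3*airybi(-2*7^(2/3)*c/7), c)


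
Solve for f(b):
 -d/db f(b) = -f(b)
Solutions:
 f(b) = C1*exp(b)


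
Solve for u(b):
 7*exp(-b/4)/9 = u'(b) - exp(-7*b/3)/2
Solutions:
 u(b) = C1 - 3*exp(-7*b/3)/14 - 28*exp(-b/4)/9


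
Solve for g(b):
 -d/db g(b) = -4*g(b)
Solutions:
 g(b) = C1*exp(4*b)


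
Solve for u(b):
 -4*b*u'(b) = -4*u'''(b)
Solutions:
 u(b) = C1 + Integral(C2*airyai(b) + C3*airybi(b), b)


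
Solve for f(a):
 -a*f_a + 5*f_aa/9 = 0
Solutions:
 f(a) = C1 + C2*erfi(3*sqrt(10)*a/10)


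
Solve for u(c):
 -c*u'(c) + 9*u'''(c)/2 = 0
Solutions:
 u(c) = C1 + Integral(C2*airyai(6^(1/3)*c/3) + C3*airybi(6^(1/3)*c/3), c)


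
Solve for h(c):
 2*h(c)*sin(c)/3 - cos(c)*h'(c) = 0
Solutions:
 h(c) = C1/cos(c)^(2/3)


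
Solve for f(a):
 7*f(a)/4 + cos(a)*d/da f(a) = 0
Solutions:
 f(a) = C1*(sin(a) - 1)^(7/8)/(sin(a) + 1)^(7/8)


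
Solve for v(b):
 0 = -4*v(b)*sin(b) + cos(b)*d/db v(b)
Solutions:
 v(b) = C1/cos(b)^4


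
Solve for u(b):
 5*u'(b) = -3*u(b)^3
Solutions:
 u(b) = -sqrt(10)*sqrt(-1/(C1 - 3*b))/2
 u(b) = sqrt(10)*sqrt(-1/(C1 - 3*b))/2


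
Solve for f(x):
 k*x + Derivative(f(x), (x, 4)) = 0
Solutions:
 f(x) = C1 + C2*x + C3*x^2 + C4*x^3 - k*x^5/120


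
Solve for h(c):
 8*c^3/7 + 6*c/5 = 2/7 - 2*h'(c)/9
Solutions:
 h(c) = C1 - 9*c^4/7 - 27*c^2/10 + 9*c/7


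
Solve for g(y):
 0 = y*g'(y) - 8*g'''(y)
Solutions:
 g(y) = C1 + Integral(C2*airyai(y/2) + C3*airybi(y/2), y)


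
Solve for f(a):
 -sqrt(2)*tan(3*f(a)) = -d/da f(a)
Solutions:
 f(a) = -asin(C1*exp(3*sqrt(2)*a))/3 + pi/3
 f(a) = asin(C1*exp(3*sqrt(2)*a))/3


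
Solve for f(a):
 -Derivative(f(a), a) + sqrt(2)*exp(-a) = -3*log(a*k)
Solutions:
 f(a) = C1 + 3*a*log(a*k) - 3*a - sqrt(2)*exp(-a)


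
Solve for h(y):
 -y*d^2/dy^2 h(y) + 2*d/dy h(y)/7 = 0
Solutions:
 h(y) = C1 + C2*y^(9/7)


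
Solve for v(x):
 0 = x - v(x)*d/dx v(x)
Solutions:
 v(x) = -sqrt(C1 + x^2)
 v(x) = sqrt(C1 + x^2)


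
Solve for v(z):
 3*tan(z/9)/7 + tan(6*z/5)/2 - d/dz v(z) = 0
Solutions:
 v(z) = C1 - 27*log(cos(z/9))/7 - 5*log(cos(6*z/5))/12


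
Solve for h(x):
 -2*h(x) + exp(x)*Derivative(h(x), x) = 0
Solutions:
 h(x) = C1*exp(-2*exp(-x))


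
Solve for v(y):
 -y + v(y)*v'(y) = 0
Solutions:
 v(y) = -sqrt(C1 + y^2)
 v(y) = sqrt(C1 + y^2)


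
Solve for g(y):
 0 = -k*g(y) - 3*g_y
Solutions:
 g(y) = C1*exp(-k*y/3)


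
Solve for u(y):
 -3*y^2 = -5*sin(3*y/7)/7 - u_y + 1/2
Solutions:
 u(y) = C1 + y^3 + y/2 + 5*cos(3*y/7)/3


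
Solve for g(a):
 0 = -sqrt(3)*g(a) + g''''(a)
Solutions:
 g(a) = C1*exp(-3^(1/8)*a) + C2*exp(3^(1/8)*a) + C3*sin(3^(1/8)*a) + C4*cos(3^(1/8)*a)


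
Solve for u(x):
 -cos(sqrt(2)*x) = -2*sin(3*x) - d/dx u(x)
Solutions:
 u(x) = C1 + sqrt(2)*sin(sqrt(2)*x)/2 + 2*cos(3*x)/3


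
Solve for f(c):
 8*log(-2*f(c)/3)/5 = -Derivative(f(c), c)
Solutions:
 5*Integral(1/(log(-_y) - log(3) + log(2)), (_y, f(c)))/8 = C1 - c


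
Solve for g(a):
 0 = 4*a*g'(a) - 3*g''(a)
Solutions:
 g(a) = C1 + C2*erfi(sqrt(6)*a/3)


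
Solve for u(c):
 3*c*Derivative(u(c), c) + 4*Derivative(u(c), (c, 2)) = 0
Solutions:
 u(c) = C1 + C2*erf(sqrt(6)*c/4)


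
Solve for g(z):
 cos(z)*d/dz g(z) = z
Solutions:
 g(z) = C1 + Integral(z/cos(z), z)


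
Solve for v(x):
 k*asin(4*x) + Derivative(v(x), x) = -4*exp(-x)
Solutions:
 v(x) = C1 - k*x*asin(4*x) - k*sqrt(1 - 16*x^2)/4 + 4*exp(-x)


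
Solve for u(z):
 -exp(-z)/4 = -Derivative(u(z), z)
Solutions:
 u(z) = C1 - exp(-z)/4


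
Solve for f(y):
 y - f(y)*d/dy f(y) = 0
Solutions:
 f(y) = -sqrt(C1 + y^2)
 f(y) = sqrt(C1 + y^2)


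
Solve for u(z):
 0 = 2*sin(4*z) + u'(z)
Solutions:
 u(z) = C1 + cos(4*z)/2


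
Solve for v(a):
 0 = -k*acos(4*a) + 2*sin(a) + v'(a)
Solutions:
 v(a) = C1 + k*(a*acos(4*a) - sqrt(1 - 16*a^2)/4) + 2*cos(a)


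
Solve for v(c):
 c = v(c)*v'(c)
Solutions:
 v(c) = -sqrt(C1 + c^2)
 v(c) = sqrt(C1 + c^2)


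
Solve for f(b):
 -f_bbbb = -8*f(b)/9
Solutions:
 f(b) = C1*exp(-2^(3/4)*sqrt(3)*b/3) + C2*exp(2^(3/4)*sqrt(3)*b/3) + C3*sin(2^(3/4)*sqrt(3)*b/3) + C4*cos(2^(3/4)*sqrt(3)*b/3)


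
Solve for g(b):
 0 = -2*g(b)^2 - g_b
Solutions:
 g(b) = 1/(C1 + 2*b)


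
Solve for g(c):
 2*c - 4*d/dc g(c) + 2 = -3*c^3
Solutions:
 g(c) = C1 + 3*c^4/16 + c^2/4 + c/2


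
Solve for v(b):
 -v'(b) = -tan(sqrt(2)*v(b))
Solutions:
 v(b) = sqrt(2)*(pi - asin(C1*exp(sqrt(2)*b)))/2
 v(b) = sqrt(2)*asin(C1*exp(sqrt(2)*b))/2


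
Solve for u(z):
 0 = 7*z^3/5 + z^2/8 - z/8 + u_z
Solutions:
 u(z) = C1 - 7*z^4/20 - z^3/24 + z^2/16


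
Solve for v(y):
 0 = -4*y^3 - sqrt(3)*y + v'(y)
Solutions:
 v(y) = C1 + y^4 + sqrt(3)*y^2/2


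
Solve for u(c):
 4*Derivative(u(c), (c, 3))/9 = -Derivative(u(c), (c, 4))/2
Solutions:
 u(c) = C1 + C2*c + C3*c^2 + C4*exp(-8*c/9)


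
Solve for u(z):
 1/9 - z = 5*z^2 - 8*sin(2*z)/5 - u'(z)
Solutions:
 u(z) = C1 + 5*z^3/3 + z^2/2 - z/9 + 4*cos(2*z)/5


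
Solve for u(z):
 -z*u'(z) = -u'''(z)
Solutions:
 u(z) = C1 + Integral(C2*airyai(z) + C3*airybi(z), z)


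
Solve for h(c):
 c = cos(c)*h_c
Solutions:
 h(c) = C1 + Integral(c/cos(c), c)


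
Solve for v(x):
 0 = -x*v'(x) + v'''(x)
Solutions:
 v(x) = C1 + Integral(C2*airyai(x) + C3*airybi(x), x)


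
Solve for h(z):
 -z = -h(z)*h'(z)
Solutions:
 h(z) = -sqrt(C1 + z^2)
 h(z) = sqrt(C1 + z^2)


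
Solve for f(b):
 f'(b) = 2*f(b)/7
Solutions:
 f(b) = C1*exp(2*b/7)


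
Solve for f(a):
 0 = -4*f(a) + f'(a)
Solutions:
 f(a) = C1*exp(4*a)


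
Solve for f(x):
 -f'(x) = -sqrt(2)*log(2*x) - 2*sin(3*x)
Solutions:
 f(x) = C1 + sqrt(2)*x*(log(x) - 1) + sqrt(2)*x*log(2) - 2*cos(3*x)/3


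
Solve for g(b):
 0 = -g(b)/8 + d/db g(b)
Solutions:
 g(b) = C1*exp(b/8)


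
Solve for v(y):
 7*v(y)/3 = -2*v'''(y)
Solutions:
 v(y) = C3*exp(-6^(2/3)*7^(1/3)*y/6) + (C1*sin(2^(2/3)*3^(1/6)*7^(1/3)*y/4) + C2*cos(2^(2/3)*3^(1/6)*7^(1/3)*y/4))*exp(6^(2/3)*7^(1/3)*y/12)


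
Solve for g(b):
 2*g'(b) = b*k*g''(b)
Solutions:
 g(b) = C1 + b^(((re(k) + 2)*re(k) + im(k)^2)/(re(k)^2 + im(k)^2))*(C2*sin(2*log(b)*Abs(im(k))/(re(k)^2 + im(k)^2)) + C3*cos(2*log(b)*im(k)/(re(k)^2 + im(k)^2)))


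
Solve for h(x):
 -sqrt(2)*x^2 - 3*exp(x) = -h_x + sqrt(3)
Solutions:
 h(x) = C1 + sqrt(2)*x^3/3 + sqrt(3)*x + 3*exp(x)


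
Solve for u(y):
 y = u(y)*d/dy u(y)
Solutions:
 u(y) = -sqrt(C1 + y^2)
 u(y) = sqrt(C1 + y^2)


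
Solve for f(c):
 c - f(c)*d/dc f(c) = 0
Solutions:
 f(c) = -sqrt(C1 + c^2)
 f(c) = sqrt(C1 + c^2)


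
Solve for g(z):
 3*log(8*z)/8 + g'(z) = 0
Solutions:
 g(z) = C1 - 3*z*log(z)/8 - 9*z*log(2)/8 + 3*z/8


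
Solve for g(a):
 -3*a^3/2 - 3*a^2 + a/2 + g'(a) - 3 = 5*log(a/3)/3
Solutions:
 g(a) = C1 + 3*a^4/8 + a^3 - a^2/4 + 5*a*log(a)/3 - 5*a*log(3)/3 + 4*a/3


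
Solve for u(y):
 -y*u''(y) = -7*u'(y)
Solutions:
 u(y) = C1 + C2*y^8


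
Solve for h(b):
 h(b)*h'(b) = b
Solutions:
 h(b) = -sqrt(C1 + b^2)
 h(b) = sqrt(C1 + b^2)


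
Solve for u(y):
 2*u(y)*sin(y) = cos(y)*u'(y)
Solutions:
 u(y) = C1/cos(y)^2


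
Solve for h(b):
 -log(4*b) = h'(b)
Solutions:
 h(b) = C1 - b*log(b) - b*log(4) + b


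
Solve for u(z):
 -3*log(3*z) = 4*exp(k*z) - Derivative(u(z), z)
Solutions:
 u(z) = C1 + 3*z*log(z) + 3*z*(-1 + log(3)) + Piecewise((4*exp(k*z)/k, Ne(k, 0)), (4*z, True))


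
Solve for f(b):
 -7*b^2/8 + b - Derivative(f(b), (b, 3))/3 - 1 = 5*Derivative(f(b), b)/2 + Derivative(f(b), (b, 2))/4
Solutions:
 f(b) = C1 - 7*b^3/60 + 47*b^2/200 - 1061*b/3000 + (C2*sin(sqrt(471)*b/8) + C3*cos(sqrt(471)*b/8))*exp(-3*b/8)


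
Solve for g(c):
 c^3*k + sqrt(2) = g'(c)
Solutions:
 g(c) = C1 + c^4*k/4 + sqrt(2)*c


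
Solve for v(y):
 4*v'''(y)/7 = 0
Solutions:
 v(y) = C1 + C2*y + C3*y^2


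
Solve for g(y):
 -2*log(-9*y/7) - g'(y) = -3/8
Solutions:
 g(y) = C1 - 2*y*log(-y) + y*(-4*log(3) + 19/8 + 2*log(7))


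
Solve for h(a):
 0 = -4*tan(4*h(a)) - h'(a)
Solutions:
 h(a) = -asin(C1*exp(-16*a))/4 + pi/4
 h(a) = asin(C1*exp(-16*a))/4


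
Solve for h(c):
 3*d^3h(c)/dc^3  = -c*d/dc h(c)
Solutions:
 h(c) = C1 + Integral(C2*airyai(-3^(2/3)*c/3) + C3*airybi(-3^(2/3)*c/3), c)


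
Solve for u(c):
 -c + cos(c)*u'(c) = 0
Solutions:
 u(c) = C1 + Integral(c/cos(c), c)


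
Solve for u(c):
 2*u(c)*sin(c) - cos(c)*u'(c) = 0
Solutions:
 u(c) = C1/cos(c)^2


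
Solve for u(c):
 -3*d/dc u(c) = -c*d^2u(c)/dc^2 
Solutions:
 u(c) = C1 + C2*c^4


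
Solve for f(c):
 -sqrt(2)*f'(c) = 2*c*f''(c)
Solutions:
 f(c) = C1 + C2*c^(1 - sqrt(2)/2)


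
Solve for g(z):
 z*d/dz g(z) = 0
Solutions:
 g(z) = C1


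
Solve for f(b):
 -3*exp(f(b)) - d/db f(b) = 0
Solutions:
 f(b) = log(1/(C1 + 3*b))


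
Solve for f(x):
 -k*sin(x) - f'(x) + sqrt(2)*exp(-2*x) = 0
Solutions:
 f(x) = C1 + k*cos(x) - sqrt(2)*exp(-2*x)/2


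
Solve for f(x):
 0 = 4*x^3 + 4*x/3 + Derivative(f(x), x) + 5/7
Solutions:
 f(x) = C1 - x^4 - 2*x^2/3 - 5*x/7


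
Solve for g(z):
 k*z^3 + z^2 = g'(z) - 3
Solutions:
 g(z) = C1 + k*z^4/4 + z^3/3 + 3*z


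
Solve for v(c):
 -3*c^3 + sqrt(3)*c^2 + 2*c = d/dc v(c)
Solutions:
 v(c) = C1 - 3*c^4/4 + sqrt(3)*c^3/3 + c^2


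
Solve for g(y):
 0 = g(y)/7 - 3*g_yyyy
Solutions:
 g(y) = C1*exp(-21^(3/4)*y/21) + C2*exp(21^(3/4)*y/21) + C3*sin(21^(3/4)*y/21) + C4*cos(21^(3/4)*y/21)


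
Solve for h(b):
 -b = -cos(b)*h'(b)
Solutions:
 h(b) = C1 + Integral(b/cos(b), b)


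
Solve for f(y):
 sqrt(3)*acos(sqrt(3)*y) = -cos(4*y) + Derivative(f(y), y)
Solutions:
 f(y) = C1 + sqrt(3)*(y*acos(sqrt(3)*y) - sqrt(3)*sqrt(1 - 3*y^2)/3) + sin(4*y)/4


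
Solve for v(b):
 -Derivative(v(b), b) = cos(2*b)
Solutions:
 v(b) = C1 - sin(2*b)/2


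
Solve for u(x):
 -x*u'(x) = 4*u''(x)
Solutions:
 u(x) = C1 + C2*erf(sqrt(2)*x/4)


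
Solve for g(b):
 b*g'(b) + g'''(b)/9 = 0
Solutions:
 g(b) = C1 + Integral(C2*airyai(-3^(2/3)*b) + C3*airybi(-3^(2/3)*b), b)


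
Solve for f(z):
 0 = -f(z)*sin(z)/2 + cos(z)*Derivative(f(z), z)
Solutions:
 f(z) = C1/sqrt(cos(z))


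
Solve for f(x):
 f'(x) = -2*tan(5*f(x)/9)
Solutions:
 f(x) = -9*asin(C1*exp(-10*x/9))/5 + 9*pi/5
 f(x) = 9*asin(C1*exp(-10*x/9))/5


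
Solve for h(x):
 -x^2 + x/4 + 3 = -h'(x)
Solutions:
 h(x) = C1 + x^3/3 - x^2/8 - 3*x


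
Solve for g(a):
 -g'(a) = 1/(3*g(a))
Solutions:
 g(a) = -sqrt(C1 - 6*a)/3
 g(a) = sqrt(C1 - 6*a)/3


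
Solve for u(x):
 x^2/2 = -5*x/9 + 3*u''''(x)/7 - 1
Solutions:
 u(x) = C1 + C2*x + C3*x^2 + C4*x^3 + 7*x^6/2160 + 7*x^5/648 + 7*x^4/72


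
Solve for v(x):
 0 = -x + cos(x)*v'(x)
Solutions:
 v(x) = C1 + Integral(x/cos(x), x)


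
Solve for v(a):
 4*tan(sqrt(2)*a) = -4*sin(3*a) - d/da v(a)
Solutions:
 v(a) = C1 + 2*sqrt(2)*log(cos(sqrt(2)*a)) + 4*cos(3*a)/3


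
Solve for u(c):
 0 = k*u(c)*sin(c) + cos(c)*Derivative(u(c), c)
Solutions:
 u(c) = C1*exp(k*log(cos(c)))


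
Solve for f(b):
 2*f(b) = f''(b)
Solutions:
 f(b) = C1*exp(-sqrt(2)*b) + C2*exp(sqrt(2)*b)


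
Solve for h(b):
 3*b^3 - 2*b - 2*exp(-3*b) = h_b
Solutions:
 h(b) = C1 + 3*b^4/4 - b^2 + 2*exp(-3*b)/3


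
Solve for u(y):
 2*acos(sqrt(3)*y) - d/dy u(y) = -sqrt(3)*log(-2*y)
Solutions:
 u(y) = C1 + sqrt(3)*y*(log(-y) - 1) + 2*y*acos(sqrt(3)*y) + sqrt(3)*y*log(2) - 2*sqrt(3)*sqrt(1 - 3*y^2)/3


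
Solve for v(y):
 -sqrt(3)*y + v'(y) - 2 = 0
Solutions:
 v(y) = C1 + sqrt(3)*y^2/2 + 2*y


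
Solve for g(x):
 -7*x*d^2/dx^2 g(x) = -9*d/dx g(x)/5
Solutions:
 g(x) = C1 + C2*x^(44/35)


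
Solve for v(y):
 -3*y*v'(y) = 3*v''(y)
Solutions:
 v(y) = C1 + C2*erf(sqrt(2)*y/2)


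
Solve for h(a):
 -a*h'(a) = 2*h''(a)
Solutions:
 h(a) = C1 + C2*erf(a/2)


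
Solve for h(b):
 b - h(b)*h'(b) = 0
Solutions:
 h(b) = -sqrt(C1 + b^2)
 h(b) = sqrt(C1 + b^2)


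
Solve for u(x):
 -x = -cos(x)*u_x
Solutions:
 u(x) = C1 + Integral(x/cos(x), x)


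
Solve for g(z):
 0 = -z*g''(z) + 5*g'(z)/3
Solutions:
 g(z) = C1 + C2*z^(8/3)


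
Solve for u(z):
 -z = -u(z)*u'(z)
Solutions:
 u(z) = -sqrt(C1 + z^2)
 u(z) = sqrt(C1 + z^2)


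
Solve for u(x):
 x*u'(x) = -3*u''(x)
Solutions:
 u(x) = C1 + C2*erf(sqrt(6)*x/6)
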